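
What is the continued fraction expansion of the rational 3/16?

[0; 5, 3]

Run the Euclidean algorithm on 3 and 16; the successive quotients are the partial quotients a_0, a_1, ... (each step inverts the fractional part left over by the previous one):
  3 = 0*16 + 3, so a_0 = 0.
  16 = 5*3 + 1, so a_1 = 5.
  3 = 3*1 + 0, so a_2 = 3.
The remainder reaches 0 after 3 divisions, so the expansion has 3 partial quotients, read off in order.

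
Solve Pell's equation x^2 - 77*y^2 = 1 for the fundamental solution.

First expand sqrt(77) as a continued fraction. With x_i = (sqrt(77) + m_i)/d_i and (m_0, d_0) = (0, 1): a_0 = floor(sqrt(77)) = 8, since 8^2 = 64 <= 77 < 81 = 9^2.
Iterate m_{i+1} = d_i*a_i - m_i, d_{i+1} = (77 - m_{i+1}^2)/d_i, a_{i+1} = floor((a_0 + m_{i+1})/d_{i+1}):
  m_1 = 1*8 - 0 = 8, d_1 = (77 - 8^2)/1 = 13/1 = 13, a_1 = floor((8 + 8)/13) = 1.
  m_2 = 13*1 - 8 = 5, d_2 = (77 - 5^2)/13 = 52/13 = 4, a_2 = floor((8 + 5)/4) = 3.
  m_3 = 4*3 - 5 = 7, d_3 = (77 - 7^2)/4 = 28/4 = 7, a_3 = floor((8 + 7)/7) = 2.
  m_4 = 7*2 - 7 = 7, d_4 = (77 - 7^2)/7 = 28/7 = 4, a_4 = floor((8 + 7)/4) = 3.
  m_5 = 4*3 - 7 = 5, d_5 = (77 - 5^2)/4 = 52/4 = 13, a_5 = floor((8 + 5)/13) = 1.
  m_6 = 13*1 - 5 = 8, d_6 = (77 - 8^2)/13 = 13/13 = 1, a_6 = floor((8 + 8)/1) = 16.
  m_7 = 1*16 - 8 = 8, d_7 = (77 - 8^2)/1 = 13/1 = 13: (m_7, d_7) = (m_1, d_1) = (8, 13), so from here the quotients repeat a_1, ..., a_6; the period length is 6.
So sqrt(77) = [8; (1, 3, 2, 3, 1, 16)] with period length k = 6.
k is even, so the fundamental solution of x^2 - 77y^2 = 1 is (p_{k-1}, q_{k-1}) = (p_5, q_5); compute convergents through index 5.
Convergents (p_i = a_i*p_{i-1} + p_{i-2}, q_i = a_i*q_{i-1} + q_{i-2} with p_{-2}=0, p_{-1}=1, q_{-2}=1, q_{-1}=0):
  i=0: a_0=8, p_0 = 8*1 + 0 = 8, q_0 = 8*0 + 1 = 1.
  i=1: a_1=1, p_1 = 1*8 + 1 = 9, q_1 = 1*1 + 0 = 1.
  i=2: a_2=3, p_2 = 3*9 + 8 = 35, q_2 = 3*1 + 1 = 4.
  i=3: a_3=2, p_3 = 2*35 + 9 = 79, q_3 = 2*4 + 1 = 9.
  i=4: a_4=3, p_4 = 3*79 + 35 = 272, q_4 = 3*9 + 4 = 31.
  i=5: a_5=1, p_5 = 1*272 + 79 = 351, q_5 = 1*31 + 9 = 40.
Check: 351^2 - 77*40^2 = 123201 - 123200 = 1, so (x, y) = (351, 40) solves the equation, and by the theorem it is the least positive solution.

(x, y) = (351, 40)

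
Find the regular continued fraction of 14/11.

[1; 3, 1, 2]

Run the Euclidean algorithm on 14 and 11; the successive quotients are the partial quotients a_0, a_1, ... (each step inverts the fractional part left over by the previous one):
  14 = 1*11 + 3, so a_0 = 1.
  11 = 3*3 + 2, so a_1 = 3.
  3 = 1*2 + 1, so a_2 = 1.
  2 = 2*1 + 0, so a_3 = 2.
The remainder reaches 0 after 4 divisions, so the expansion has 4 partial quotients, read off in order.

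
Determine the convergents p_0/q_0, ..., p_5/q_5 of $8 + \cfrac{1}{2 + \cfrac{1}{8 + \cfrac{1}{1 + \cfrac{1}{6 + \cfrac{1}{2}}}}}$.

8/1, 17/2, 144/17, 161/19, 1110/131, 2381/281

Using the convergent recurrence p_i = a_i*p_{i-1} + p_{i-2}, q_i = a_i*q_{i-1} + q_{i-2} with p_{-2}=0, p_{-1}=1, q_{-2}=1, q_{-1}=0:
  i=0: a_0=8, p_0 = 8*1 + 0 = 8, q_0 = 8*0 + 1 = 1.
  i=1: a_1=2, p_1 = 2*8 + 1 = 17, q_1 = 2*1 + 0 = 2.
  i=2: a_2=8, p_2 = 8*17 + 8 = 144, q_2 = 8*2 + 1 = 17.
  i=3: a_3=1, p_3 = 1*144 + 17 = 161, q_3 = 1*17 + 2 = 19.
  i=4: a_4=6, p_4 = 6*161 + 144 = 1110, q_4 = 6*19 + 17 = 131.
  i=5: a_5=2, p_5 = 2*1110 + 161 = 2381, q_5 = 2*131 + 19 = 281.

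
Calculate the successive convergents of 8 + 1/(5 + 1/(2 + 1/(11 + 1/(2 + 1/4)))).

8/1, 41/5, 90/11, 1031/126, 2152/263, 9639/1178

Using the convergent recurrence p_i = a_i*p_{i-1} + p_{i-2}, q_i = a_i*q_{i-1} + q_{i-2} with p_{-2}=0, p_{-1}=1, q_{-2}=1, q_{-1}=0:
  i=0: a_0=8, p_0 = 8*1 + 0 = 8, q_0 = 8*0 + 1 = 1.
  i=1: a_1=5, p_1 = 5*8 + 1 = 41, q_1 = 5*1 + 0 = 5.
  i=2: a_2=2, p_2 = 2*41 + 8 = 90, q_2 = 2*5 + 1 = 11.
  i=3: a_3=11, p_3 = 11*90 + 41 = 1031, q_3 = 11*11 + 5 = 126.
  i=4: a_4=2, p_4 = 2*1031 + 90 = 2152, q_4 = 2*126 + 11 = 263.
  i=5: a_5=4, p_5 = 4*2152 + 1031 = 9639, q_5 = 4*263 + 126 = 1178.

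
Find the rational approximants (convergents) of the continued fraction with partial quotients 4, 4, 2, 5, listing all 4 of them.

Using the convergent recurrence p_i = a_i*p_{i-1} + p_{i-2}, q_i = a_i*q_{i-1} + q_{i-2} with p_{-2}=0, p_{-1}=1, q_{-2}=1, q_{-1}=0:
  i=0: a_0=4, p_0 = 4*1 + 0 = 4, q_0 = 4*0 + 1 = 1.
  i=1: a_1=4, p_1 = 4*4 + 1 = 17, q_1 = 4*1 + 0 = 4.
  i=2: a_2=2, p_2 = 2*17 + 4 = 38, q_2 = 2*4 + 1 = 9.
  i=3: a_3=5, p_3 = 5*38 + 17 = 207, q_3 = 5*9 + 4 = 49.

4/1, 17/4, 38/9, 207/49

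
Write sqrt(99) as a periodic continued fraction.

[9; (1, 18)]

Write x_i = (sqrt(99) + m_i)/d_i with (m_0, d_0) = (0, 1). a_0 = floor(sqrt(99)) = 9, since 9^2 = 81 <= 99 < 100 = 10^2.
Iterate m_{i+1} = d_i*a_i - m_i, d_{i+1} = (99 - m_{i+1}^2)/d_i, a_{i+1} = floor((a_0 + m_{i+1})/d_{i+1}):
  m_1 = 1*9 - 0 = 9, d_1 = (99 - 9^2)/1 = 18/1 = 18, a_1 = floor((9 + 9)/18) = 1.
  m_2 = 18*1 - 9 = 9, d_2 = (99 - 9^2)/18 = 18/18 = 1, a_2 = floor((9 + 9)/1) = 18.
  m_3 = 1*18 - 9 = 9, d_3 = (99 - 9^2)/1 = 18/1 = 18: (m_3, d_3) = (m_1, d_1) = (9, 18), so from here the quotients repeat a_1, a_2; the period length is 2.
Hence the expansion of sqrt(99) is a_0 = 9 followed by the repeating block 1, 18 (period 2).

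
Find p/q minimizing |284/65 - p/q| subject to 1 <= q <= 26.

83/19

Expand x = 284/65 as a continued fraction with the Euclidean algorithm:
  284 = 4*65 + 24, so a_0 = 4.
  65 = 2*24 + 17, so a_1 = 2.
  24 = 1*17 + 7, so a_2 = 1.
  17 = 2*7 + 3, so a_3 = 2.
  7 = 2*3 + 1, so a_4 = 2.
  3 = 3*1 + 0, so a_5 = 3.
so x = [4; 2, 1, 2, 2, 3].
Convergents (p_i = a_i*p_{i-1} + p_{i-2}, q_i = a_i*q_{i-1} + q_{i-2} with p_{-2}=0, p_{-1}=1, q_{-2}=1, q_{-1}=0), until the denominator exceeds 26:
  i=0: a_0=4, p_0 = 4*1 + 0 = 4, q_0 = 4*0 + 1 = 1.
  i=1: a_1=2, p_1 = 2*4 + 1 = 9, q_1 = 2*1 + 0 = 2.
  i=2: a_2=1, p_2 = 1*9 + 4 = 13, q_2 = 1*2 + 1 = 3.
  i=3: a_3=2, p_3 = 2*13 + 9 = 35, q_3 = 2*3 + 2 = 8.
  i=4: a_4=2, p_4 = 2*35 + 13 = 83, q_4 = 2*8 + 3 = 19.
  i=5: a_5=3, p_5 = 3*83 + 35 = 284, q_5 = 3*19 + 8 = 65.
q_5 = 65 > 26, so the last convergent with denominator <= 26 is p_4/q_4 = 83/19.
The closest fraction with denominator <= 26 is either p_4/q_4 or the intermediate fraction (k*p_4 + p_3)/(k*q_4 + q_3) with the largest k >= 1 whose denominator stays <= 26; these approach x as k grows, and every other convergent or intermediate fraction in range is farther away.
Largest k: floor((26 - q_3)/q_4) = floor((26 - 8)/19) = 0.
Since k = 0, no intermediate fraction beyond p_4/q_4 has denominator <= 26, so the convergent 83/19 is the closest (its error is |284*19 - 83*65|/(65*19) = 1/1235).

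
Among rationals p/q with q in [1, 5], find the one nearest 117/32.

11/3

Expand x = 117/32 as a continued fraction with the Euclidean algorithm:
  117 = 3*32 + 21, so a_0 = 3.
  32 = 1*21 + 11, so a_1 = 1.
  21 = 1*11 + 10, so a_2 = 1.
  11 = 1*10 + 1, so a_3 = 1.
  10 = 10*1 + 0, so a_4 = 10.
so x = [3; 1, 1, 1, 10].
Convergents (p_i = a_i*p_{i-1} + p_{i-2}, q_i = a_i*q_{i-1} + q_{i-2} with p_{-2}=0, p_{-1}=1, q_{-2}=1, q_{-1}=0), until the denominator exceeds 5:
  i=0: a_0=3, p_0 = 3*1 + 0 = 3, q_0 = 3*0 + 1 = 1.
  i=1: a_1=1, p_1 = 1*3 + 1 = 4, q_1 = 1*1 + 0 = 1.
  i=2: a_2=1, p_2 = 1*4 + 3 = 7, q_2 = 1*1 + 1 = 2.
  i=3: a_3=1, p_3 = 1*7 + 4 = 11, q_3 = 1*2 + 1 = 3.
  i=4: a_4=10, p_4 = 10*11 + 7 = 117, q_4 = 10*3 + 2 = 32.
q_4 = 32 > 5, so the last convergent with denominator <= 5 is p_3/q_3 = 11/3.
The closest fraction with denominator <= 5 is either p_3/q_3 or the intermediate fraction (k*p_3 + p_2)/(k*q_3 + q_2) with the largest k >= 1 whose denominator stays <= 5; these approach x as k grows, and every other convergent or intermediate fraction in range is farther away.
Largest k: floor((5 - q_2)/q_3) = floor((5 - 2)/3) = 1.
That gives (1*11 + 7)/(1*3 + 2) = 18/5.
Compare the errors: |x - 11/3| = |117*3 - 11*32|/(32*3) = 1/96, and |x - 18/5| = |117*5 - 18*32|/(32*5) = 9/160.
Cross-multiplying, 1*160 = 160 < 864 = 9*96, so 1/96 is smaller: the convergent 11/3 is closer to x than 18/5.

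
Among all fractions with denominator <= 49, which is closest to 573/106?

200/37

Expand x = 573/106 as a continued fraction with the Euclidean algorithm:
  573 = 5*106 + 43, so a_0 = 5.
  106 = 2*43 + 20, so a_1 = 2.
  43 = 2*20 + 3, so a_2 = 2.
  20 = 6*3 + 2, so a_3 = 6.
  3 = 1*2 + 1, so a_4 = 1.
  2 = 2*1 + 0, so a_5 = 2.
so x = [5; 2, 2, 6, 1, 2].
Convergents (p_i = a_i*p_{i-1} + p_{i-2}, q_i = a_i*q_{i-1} + q_{i-2} with p_{-2}=0, p_{-1}=1, q_{-2}=1, q_{-1}=0), until the denominator exceeds 49:
  i=0: a_0=5, p_0 = 5*1 + 0 = 5, q_0 = 5*0 + 1 = 1.
  i=1: a_1=2, p_1 = 2*5 + 1 = 11, q_1 = 2*1 + 0 = 2.
  i=2: a_2=2, p_2 = 2*11 + 5 = 27, q_2 = 2*2 + 1 = 5.
  i=3: a_3=6, p_3 = 6*27 + 11 = 173, q_3 = 6*5 + 2 = 32.
  i=4: a_4=1, p_4 = 1*173 + 27 = 200, q_4 = 1*32 + 5 = 37.
  i=5: a_5=2, p_5 = 2*200 + 173 = 573, q_5 = 2*37 + 32 = 106.
q_5 = 106 > 49, so the last convergent with denominator <= 49 is p_4/q_4 = 200/37.
The closest fraction with denominator <= 49 is either p_4/q_4 or the intermediate fraction (k*p_4 + p_3)/(k*q_4 + q_3) with the largest k >= 1 whose denominator stays <= 49; these approach x as k grows, and every other convergent or intermediate fraction in range is farther away.
Largest k: floor((49 - q_3)/q_4) = floor((49 - 32)/37) = 0.
Since k = 0, no intermediate fraction beyond p_4/q_4 has denominator <= 49, so the convergent 200/37 is the closest (its error is |573*37 - 200*106|/(106*37) = 1/3922).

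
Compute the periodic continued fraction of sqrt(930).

Write x_i = (sqrt(930) + m_i)/d_i with (m_0, d_0) = (0, 1). a_0 = floor(sqrt(930)) = 30, since 30^2 = 900 <= 930 < 961 = 31^2.
Iterate m_{i+1} = d_i*a_i - m_i, d_{i+1} = (930 - m_{i+1}^2)/d_i, a_{i+1} = floor((a_0 + m_{i+1})/d_{i+1}):
  m_1 = 1*30 - 0 = 30, d_1 = (930 - 30^2)/1 = 30/1 = 30, a_1 = floor((30 + 30)/30) = 2.
  m_2 = 30*2 - 30 = 30, d_2 = (930 - 30^2)/30 = 30/30 = 1, a_2 = floor((30 + 30)/1) = 60.
  m_3 = 1*60 - 30 = 30, d_3 = (930 - 30^2)/1 = 30/1 = 30: (m_3, d_3) = (m_1, d_1) = (30, 30), so from here the quotients repeat a_1, a_2; the period length is 2.
Hence the expansion of sqrt(930) is a_0 = 30 followed by the repeating block 2, 60 (period 2).

[30; (2, 60)]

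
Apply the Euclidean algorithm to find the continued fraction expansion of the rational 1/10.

Run the Euclidean algorithm on 1 and 10; the successive quotients are the partial quotients a_0, a_1, ... (each step inverts the fractional part left over by the previous one):
  1 = 0*10 + 1, so a_0 = 0.
  10 = 10*1 + 0, so a_1 = 10.
The remainder reaches 0 after 2 divisions, so the expansion has 2 partial quotients, read off in order.

[0; 10]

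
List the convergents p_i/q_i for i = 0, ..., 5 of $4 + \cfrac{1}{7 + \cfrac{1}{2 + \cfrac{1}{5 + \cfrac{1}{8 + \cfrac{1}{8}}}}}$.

4/1, 29/7, 62/15, 339/82, 2774/671, 22531/5450

Using the convergent recurrence p_i = a_i*p_{i-1} + p_{i-2}, q_i = a_i*q_{i-1} + q_{i-2} with p_{-2}=0, p_{-1}=1, q_{-2}=1, q_{-1}=0:
  i=0: a_0=4, p_0 = 4*1 + 0 = 4, q_0 = 4*0 + 1 = 1.
  i=1: a_1=7, p_1 = 7*4 + 1 = 29, q_1 = 7*1 + 0 = 7.
  i=2: a_2=2, p_2 = 2*29 + 4 = 62, q_2 = 2*7 + 1 = 15.
  i=3: a_3=5, p_3 = 5*62 + 29 = 339, q_3 = 5*15 + 7 = 82.
  i=4: a_4=8, p_4 = 8*339 + 62 = 2774, q_4 = 8*82 + 15 = 671.
  i=5: a_5=8, p_5 = 8*2774 + 339 = 22531, q_5 = 8*671 + 82 = 5450.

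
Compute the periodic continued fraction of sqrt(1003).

Write x_i = (sqrt(1003) + m_i)/d_i with (m_0, d_0) = (0, 1). a_0 = floor(sqrt(1003)) = 31, since 31^2 = 961 <= 1003 < 1024 = 32^2.
Iterate m_{i+1} = d_i*a_i - m_i, d_{i+1} = (1003 - m_{i+1}^2)/d_i, a_{i+1} = floor((a_0 + m_{i+1})/d_{i+1}):
  m_1 = 1*31 - 0 = 31, d_1 = (1003 - 31^2)/1 = 42/1 = 42, a_1 = floor((31 + 31)/42) = 1.
  m_2 = 42*1 - 31 = 11, d_2 = (1003 - 11^2)/42 = 882/42 = 21, a_2 = floor((31 + 11)/21) = 2.
  m_3 = 21*2 - 11 = 31, d_3 = (1003 - 31^2)/21 = 42/21 = 2, a_3 = floor((31 + 31)/2) = 31.
  m_4 = 2*31 - 31 = 31, d_4 = (1003 - 31^2)/2 = 42/2 = 21, a_4 = floor((31 + 31)/21) = 2.
  m_5 = 21*2 - 31 = 11, d_5 = (1003 - 11^2)/21 = 882/21 = 42, a_5 = floor((31 + 11)/42) = 1.
  m_6 = 42*1 - 11 = 31, d_6 = (1003 - 31^2)/42 = 42/42 = 1, a_6 = floor((31 + 31)/1) = 62.
  m_7 = 1*62 - 31 = 31, d_7 = (1003 - 31^2)/1 = 42/1 = 42: (m_7, d_7) = (m_1, d_1) = (31, 42), so from here the quotients repeat a_1, ..., a_6; the period length is 6.
Hence the expansion of sqrt(1003) is a_0 = 31 followed by the repeating block 1, 2, 31, 2, 1, 62 (period 6).

[31; (1, 2, 31, 2, 1, 62)]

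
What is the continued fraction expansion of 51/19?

[2; 1, 2, 6]

Run the Euclidean algorithm on 51 and 19; the successive quotients are the partial quotients a_0, a_1, ... (each step inverts the fractional part left over by the previous one):
  51 = 2*19 + 13, so a_0 = 2.
  19 = 1*13 + 6, so a_1 = 1.
  13 = 2*6 + 1, so a_2 = 2.
  6 = 6*1 + 0, so a_3 = 6.
The remainder reaches 0 after 4 divisions, so the expansion has 4 partial quotients, read off in order.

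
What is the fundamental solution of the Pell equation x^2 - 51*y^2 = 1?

(x, y) = (50, 7)

First expand sqrt(51) as a continued fraction. With x_i = (sqrt(51) + m_i)/d_i and (m_0, d_0) = (0, 1): a_0 = floor(sqrt(51)) = 7, since 7^2 = 49 <= 51 < 64 = 8^2.
Iterate m_{i+1} = d_i*a_i - m_i, d_{i+1} = (51 - m_{i+1}^2)/d_i, a_{i+1} = floor((a_0 + m_{i+1})/d_{i+1}):
  m_1 = 1*7 - 0 = 7, d_1 = (51 - 7^2)/1 = 2/1 = 2, a_1 = floor((7 + 7)/2) = 7.
  m_2 = 2*7 - 7 = 7, d_2 = (51 - 7^2)/2 = 2/2 = 1, a_2 = floor((7 + 7)/1) = 14.
  m_3 = 1*14 - 7 = 7, d_3 = (51 - 7^2)/1 = 2/1 = 2: (m_3, d_3) = (m_1, d_1) = (7, 2), so from here the quotients repeat a_1, a_2; the period length is 2.
So sqrt(51) = [7; (7, 14)] with period length k = 2.
k is even, so the fundamental solution of x^2 - 51y^2 = 1 is (p_{k-1}, q_{k-1}) = (p_1, q_1); compute convergents through index 1.
Convergents (p_i = a_i*p_{i-1} + p_{i-2}, q_i = a_i*q_{i-1} + q_{i-2} with p_{-2}=0, p_{-1}=1, q_{-2}=1, q_{-1}=0):
  i=0: a_0=7, p_0 = 7*1 + 0 = 7, q_0 = 7*0 + 1 = 1.
  i=1: a_1=7, p_1 = 7*7 + 1 = 50, q_1 = 7*1 + 0 = 7.
Check: 50^2 - 51*7^2 = 2500 - 2499 = 1, so (x, y) = (50, 7) solves the equation, and by the theorem it is the least positive solution.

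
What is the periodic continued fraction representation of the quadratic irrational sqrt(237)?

Write x_i = (sqrt(237) + m_i)/d_i with (m_0, d_0) = (0, 1). a_0 = floor(sqrt(237)) = 15, since 15^2 = 225 <= 237 < 256 = 16^2.
Iterate m_{i+1} = d_i*a_i - m_i, d_{i+1} = (237 - m_{i+1}^2)/d_i, a_{i+1} = floor((a_0 + m_{i+1})/d_{i+1}):
  m_1 = 1*15 - 0 = 15, d_1 = (237 - 15^2)/1 = 12/1 = 12, a_1 = floor((15 + 15)/12) = 2.
  m_2 = 12*2 - 15 = 9, d_2 = (237 - 9^2)/12 = 156/12 = 13, a_2 = floor((15 + 9)/13) = 1.
  m_3 = 13*1 - 9 = 4, d_3 = (237 - 4^2)/13 = 221/13 = 17, a_3 = floor((15 + 4)/17) = 1.
  m_4 = 17*1 - 4 = 13, d_4 = (237 - 13^2)/17 = 68/17 = 4, a_4 = floor((15 + 13)/4) = 7.
  m_5 = 4*7 - 13 = 15, d_5 = (237 - 15^2)/4 = 12/4 = 3, a_5 = floor((15 + 15)/3) = 10.
  m_6 = 3*10 - 15 = 15, d_6 = (237 - 15^2)/3 = 12/3 = 4, a_6 = floor((15 + 15)/4) = 7.
  m_7 = 4*7 - 15 = 13, d_7 = (237 - 13^2)/4 = 68/4 = 17, a_7 = floor((15 + 13)/17) = 1.
  m_8 = 17*1 - 13 = 4, d_8 = (237 - 4^2)/17 = 221/17 = 13, a_8 = floor((15 + 4)/13) = 1.
  m_9 = 13*1 - 4 = 9, d_9 = (237 - 9^2)/13 = 156/13 = 12, a_9 = floor((15 + 9)/12) = 2.
  m_10 = 12*2 - 9 = 15, d_10 = (237 - 15^2)/12 = 12/12 = 1, a_10 = floor((15 + 15)/1) = 30.
  m_11 = 1*30 - 15 = 15, d_11 = (237 - 15^2)/1 = 12/1 = 12: (m_11, d_11) = (m_1, d_1) = (15, 12), so from here the quotients repeat a_1, ..., a_10; the period length is 10.
Hence the expansion of sqrt(237) is a_0 = 15 followed by the repeating block 2, 1, 1, 7, 10, 7, 1, 1, 2, 30 (period 10).

[15; (2, 1, 1, 7, 10, 7, 1, 1, 2, 30)]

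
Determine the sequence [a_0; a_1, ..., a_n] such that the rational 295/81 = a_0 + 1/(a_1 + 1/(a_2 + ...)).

Run the Euclidean algorithm on 295 and 81; the successive quotients are the partial quotients a_0, a_1, ... (each step inverts the fractional part left over by the previous one):
  295 = 3*81 + 52, so a_0 = 3.
  81 = 1*52 + 29, so a_1 = 1.
  52 = 1*29 + 23, so a_2 = 1.
  29 = 1*23 + 6, so a_3 = 1.
  23 = 3*6 + 5, so a_4 = 3.
  6 = 1*5 + 1, so a_5 = 1.
  5 = 5*1 + 0, so a_6 = 5.
The remainder reaches 0 after 7 divisions, so the expansion has 7 partial quotients, read off in order.

[3; 1, 1, 1, 3, 1, 5]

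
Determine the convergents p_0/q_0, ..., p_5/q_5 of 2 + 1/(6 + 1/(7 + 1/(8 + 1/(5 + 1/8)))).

2/1, 13/6, 93/43, 757/350, 3878/1793, 31781/14694

Using the convergent recurrence p_i = a_i*p_{i-1} + p_{i-2}, q_i = a_i*q_{i-1} + q_{i-2} with p_{-2}=0, p_{-1}=1, q_{-2}=1, q_{-1}=0:
  i=0: a_0=2, p_0 = 2*1 + 0 = 2, q_0 = 2*0 + 1 = 1.
  i=1: a_1=6, p_1 = 6*2 + 1 = 13, q_1 = 6*1 + 0 = 6.
  i=2: a_2=7, p_2 = 7*13 + 2 = 93, q_2 = 7*6 + 1 = 43.
  i=3: a_3=8, p_3 = 8*93 + 13 = 757, q_3 = 8*43 + 6 = 350.
  i=4: a_4=5, p_4 = 5*757 + 93 = 3878, q_4 = 5*350 + 43 = 1793.
  i=5: a_5=8, p_5 = 8*3878 + 757 = 31781, q_5 = 8*1793 + 350 = 14694.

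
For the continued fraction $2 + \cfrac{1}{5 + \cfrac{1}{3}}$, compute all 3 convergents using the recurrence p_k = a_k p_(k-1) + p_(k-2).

2/1, 11/5, 35/16

Using the convergent recurrence p_i = a_i*p_{i-1} + p_{i-2}, q_i = a_i*q_{i-1} + q_{i-2} with p_{-2}=0, p_{-1}=1, q_{-2}=1, q_{-1}=0:
  i=0: a_0=2, p_0 = 2*1 + 0 = 2, q_0 = 2*0 + 1 = 1.
  i=1: a_1=5, p_1 = 5*2 + 1 = 11, q_1 = 5*1 + 0 = 5.
  i=2: a_2=3, p_2 = 3*11 + 2 = 35, q_2 = 3*5 + 1 = 16.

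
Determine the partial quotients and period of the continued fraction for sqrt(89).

[9; (2, 3, 3, 2, 18)]

Write x_i = (sqrt(89) + m_i)/d_i with (m_0, d_0) = (0, 1). a_0 = floor(sqrt(89)) = 9, since 9^2 = 81 <= 89 < 100 = 10^2.
Iterate m_{i+1} = d_i*a_i - m_i, d_{i+1} = (89 - m_{i+1}^2)/d_i, a_{i+1} = floor((a_0 + m_{i+1})/d_{i+1}):
  m_1 = 1*9 - 0 = 9, d_1 = (89 - 9^2)/1 = 8/1 = 8, a_1 = floor((9 + 9)/8) = 2.
  m_2 = 8*2 - 9 = 7, d_2 = (89 - 7^2)/8 = 40/8 = 5, a_2 = floor((9 + 7)/5) = 3.
  m_3 = 5*3 - 7 = 8, d_3 = (89 - 8^2)/5 = 25/5 = 5, a_3 = floor((9 + 8)/5) = 3.
  m_4 = 5*3 - 8 = 7, d_4 = (89 - 7^2)/5 = 40/5 = 8, a_4 = floor((9 + 7)/8) = 2.
  m_5 = 8*2 - 7 = 9, d_5 = (89 - 9^2)/8 = 8/8 = 1, a_5 = floor((9 + 9)/1) = 18.
  m_6 = 1*18 - 9 = 9, d_6 = (89 - 9^2)/1 = 8/1 = 8: (m_6, d_6) = (m_1, d_1) = (9, 8), so from here the quotients repeat a_1, ..., a_5; the period length is 5.
Hence the expansion of sqrt(89) is a_0 = 9 followed by the repeating block 2, 3, 3, 2, 18 (period 5).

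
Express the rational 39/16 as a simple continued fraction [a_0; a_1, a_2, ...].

[2; 2, 3, 2]

Run the Euclidean algorithm on 39 and 16; the successive quotients are the partial quotients a_0, a_1, ... (each step inverts the fractional part left over by the previous one):
  39 = 2*16 + 7, so a_0 = 2.
  16 = 2*7 + 2, so a_1 = 2.
  7 = 3*2 + 1, so a_2 = 3.
  2 = 2*1 + 0, so a_3 = 2.
The remainder reaches 0 after 4 divisions, so the expansion has 4 partial quotients, read off in order.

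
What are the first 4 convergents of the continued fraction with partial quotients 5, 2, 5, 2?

Using the convergent recurrence p_i = a_i*p_{i-1} + p_{i-2}, q_i = a_i*q_{i-1} + q_{i-2} with p_{-2}=0, p_{-1}=1, q_{-2}=1, q_{-1}=0:
  i=0: a_0=5, p_0 = 5*1 + 0 = 5, q_0 = 5*0 + 1 = 1.
  i=1: a_1=2, p_1 = 2*5 + 1 = 11, q_1 = 2*1 + 0 = 2.
  i=2: a_2=5, p_2 = 5*11 + 5 = 60, q_2 = 5*2 + 1 = 11.
  i=3: a_3=2, p_3 = 2*60 + 11 = 131, q_3 = 2*11 + 2 = 24.

5/1, 11/2, 60/11, 131/24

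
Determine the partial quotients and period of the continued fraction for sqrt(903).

[30; (20, 60)]

Write x_i = (sqrt(903) + m_i)/d_i with (m_0, d_0) = (0, 1). a_0 = floor(sqrt(903)) = 30, since 30^2 = 900 <= 903 < 961 = 31^2.
Iterate m_{i+1} = d_i*a_i - m_i, d_{i+1} = (903 - m_{i+1}^2)/d_i, a_{i+1} = floor((a_0 + m_{i+1})/d_{i+1}):
  m_1 = 1*30 - 0 = 30, d_1 = (903 - 30^2)/1 = 3/1 = 3, a_1 = floor((30 + 30)/3) = 20.
  m_2 = 3*20 - 30 = 30, d_2 = (903 - 30^2)/3 = 3/3 = 1, a_2 = floor((30 + 30)/1) = 60.
  m_3 = 1*60 - 30 = 30, d_3 = (903 - 30^2)/1 = 3/1 = 3: (m_3, d_3) = (m_1, d_1) = (30, 3), so from here the quotients repeat a_1, a_2; the period length is 2.
Hence the expansion of sqrt(903) is a_0 = 30 followed by the repeating block 20, 60 (period 2).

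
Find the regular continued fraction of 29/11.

Run the Euclidean algorithm on 29 and 11; the successive quotients are the partial quotients a_0, a_1, ... (each step inverts the fractional part left over by the previous one):
  29 = 2*11 + 7, so a_0 = 2.
  11 = 1*7 + 4, so a_1 = 1.
  7 = 1*4 + 3, so a_2 = 1.
  4 = 1*3 + 1, so a_3 = 1.
  3 = 3*1 + 0, so a_4 = 3.
The remainder reaches 0 after 5 divisions, so the expansion has 5 partial quotients, read off in order.

[2; 1, 1, 1, 3]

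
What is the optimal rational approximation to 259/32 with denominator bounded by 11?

89/11

Expand x = 259/32 as a continued fraction with the Euclidean algorithm:
  259 = 8*32 + 3, so a_0 = 8.
  32 = 10*3 + 2, so a_1 = 10.
  3 = 1*2 + 1, so a_2 = 1.
  2 = 2*1 + 0, so a_3 = 2.
so x = [8; 10, 1, 2].
Convergents (p_i = a_i*p_{i-1} + p_{i-2}, q_i = a_i*q_{i-1} + q_{i-2} with p_{-2}=0, p_{-1}=1, q_{-2}=1, q_{-1}=0), until the denominator exceeds 11:
  i=0: a_0=8, p_0 = 8*1 + 0 = 8, q_0 = 8*0 + 1 = 1.
  i=1: a_1=10, p_1 = 10*8 + 1 = 81, q_1 = 10*1 + 0 = 10.
  i=2: a_2=1, p_2 = 1*81 + 8 = 89, q_2 = 1*10 + 1 = 11.
  i=3: a_3=2, p_3 = 2*89 + 81 = 259, q_3 = 2*11 + 10 = 32.
q_3 = 32 > 11, so the last convergent with denominator <= 11 is p_2/q_2 = 89/11.
The closest fraction with denominator <= 11 is either p_2/q_2 or the intermediate fraction (k*p_2 + p_1)/(k*q_2 + q_1) with the largest k >= 1 whose denominator stays <= 11; these approach x as k grows, and every other convergent or intermediate fraction in range is farther away.
Largest k: floor((11 - q_1)/q_2) = floor((11 - 10)/11) = 0.
Since k = 0, no intermediate fraction beyond p_2/q_2 has denominator <= 11, so the convergent 89/11 is the closest (its error is |259*11 - 89*32|/(32*11) = 1/352).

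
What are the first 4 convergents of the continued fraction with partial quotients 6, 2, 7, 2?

Using the convergent recurrence p_i = a_i*p_{i-1} + p_{i-2}, q_i = a_i*q_{i-1} + q_{i-2} with p_{-2}=0, p_{-1}=1, q_{-2}=1, q_{-1}=0:
  i=0: a_0=6, p_0 = 6*1 + 0 = 6, q_0 = 6*0 + 1 = 1.
  i=1: a_1=2, p_1 = 2*6 + 1 = 13, q_1 = 2*1 + 0 = 2.
  i=2: a_2=7, p_2 = 7*13 + 6 = 97, q_2 = 7*2 + 1 = 15.
  i=3: a_3=2, p_3 = 2*97 + 13 = 207, q_3 = 2*15 + 2 = 32.

6/1, 13/2, 97/15, 207/32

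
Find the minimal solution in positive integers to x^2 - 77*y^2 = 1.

(x, y) = (351, 40)

First expand sqrt(77) as a continued fraction. With x_i = (sqrt(77) + m_i)/d_i and (m_0, d_0) = (0, 1): a_0 = floor(sqrt(77)) = 8, since 8^2 = 64 <= 77 < 81 = 9^2.
Iterate m_{i+1} = d_i*a_i - m_i, d_{i+1} = (77 - m_{i+1}^2)/d_i, a_{i+1} = floor((a_0 + m_{i+1})/d_{i+1}):
  m_1 = 1*8 - 0 = 8, d_1 = (77 - 8^2)/1 = 13/1 = 13, a_1 = floor((8 + 8)/13) = 1.
  m_2 = 13*1 - 8 = 5, d_2 = (77 - 5^2)/13 = 52/13 = 4, a_2 = floor((8 + 5)/4) = 3.
  m_3 = 4*3 - 5 = 7, d_3 = (77 - 7^2)/4 = 28/4 = 7, a_3 = floor((8 + 7)/7) = 2.
  m_4 = 7*2 - 7 = 7, d_4 = (77 - 7^2)/7 = 28/7 = 4, a_4 = floor((8 + 7)/4) = 3.
  m_5 = 4*3 - 7 = 5, d_5 = (77 - 5^2)/4 = 52/4 = 13, a_5 = floor((8 + 5)/13) = 1.
  m_6 = 13*1 - 5 = 8, d_6 = (77 - 8^2)/13 = 13/13 = 1, a_6 = floor((8 + 8)/1) = 16.
  m_7 = 1*16 - 8 = 8, d_7 = (77 - 8^2)/1 = 13/1 = 13: (m_7, d_7) = (m_1, d_1) = (8, 13), so from here the quotients repeat a_1, ..., a_6; the period length is 6.
So sqrt(77) = [8; (1, 3, 2, 3, 1, 16)] with period length k = 6.
k is even, so the fundamental solution of x^2 - 77y^2 = 1 is (p_{k-1}, q_{k-1}) = (p_5, q_5); compute convergents through index 5.
Convergents (p_i = a_i*p_{i-1} + p_{i-2}, q_i = a_i*q_{i-1} + q_{i-2} with p_{-2}=0, p_{-1}=1, q_{-2}=1, q_{-1}=0):
  i=0: a_0=8, p_0 = 8*1 + 0 = 8, q_0 = 8*0 + 1 = 1.
  i=1: a_1=1, p_1 = 1*8 + 1 = 9, q_1 = 1*1 + 0 = 1.
  i=2: a_2=3, p_2 = 3*9 + 8 = 35, q_2 = 3*1 + 1 = 4.
  i=3: a_3=2, p_3 = 2*35 + 9 = 79, q_3 = 2*4 + 1 = 9.
  i=4: a_4=3, p_4 = 3*79 + 35 = 272, q_4 = 3*9 + 4 = 31.
  i=5: a_5=1, p_5 = 1*272 + 79 = 351, q_5 = 1*31 + 9 = 40.
Check: 351^2 - 77*40^2 = 123201 - 123200 = 1, so (x, y) = (351, 40) solves the equation, and by the theorem it is the least positive solution.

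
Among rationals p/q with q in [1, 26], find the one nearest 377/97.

101/26

Expand x = 377/97 as a continued fraction with the Euclidean algorithm:
  377 = 3*97 + 86, so a_0 = 3.
  97 = 1*86 + 11, so a_1 = 1.
  86 = 7*11 + 9, so a_2 = 7.
  11 = 1*9 + 2, so a_3 = 1.
  9 = 4*2 + 1, so a_4 = 4.
  2 = 2*1 + 0, so a_5 = 2.
so x = [3; 1, 7, 1, 4, 2].
Convergents (p_i = a_i*p_{i-1} + p_{i-2}, q_i = a_i*q_{i-1} + q_{i-2} with p_{-2}=0, p_{-1}=1, q_{-2}=1, q_{-1}=0), until the denominator exceeds 26:
  i=0: a_0=3, p_0 = 3*1 + 0 = 3, q_0 = 3*0 + 1 = 1.
  i=1: a_1=1, p_1 = 1*3 + 1 = 4, q_1 = 1*1 + 0 = 1.
  i=2: a_2=7, p_2 = 7*4 + 3 = 31, q_2 = 7*1 + 1 = 8.
  i=3: a_3=1, p_3 = 1*31 + 4 = 35, q_3 = 1*8 + 1 = 9.
  i=4: a_4=4, p_4 = 4*35 + 31 = 171, q_4 = 4*9 + 8 = 44.
q_4 = 44 > 26, so the last convergent with denominator <= 26 is p_3/q_3 = 35/9.
The closest fraction with denominator <= 26 is either p_3/q_3 or the intermediate fraction (k*p_3 + p_2)/(k*q_3 + q_2) with the largest k >= 1 whose denominator stays <= 26; these approach x as k grows, and every other convergent or intermediate fraction in range is farther away.
Largest k: floor((26 - q_2)/q_3) = floor((26 - 8)/9) = 2.
That gives (2*35 + 31)/(2*9 + 8) = 101/26.
Compare the errors: |x - 35/9| = |377*9 - 35*97|/(97*9) = 2/873, and |x - 101/26| = |377*26 - 101*97|/(97*26) = 5/2522.
Cross-multiplying, 5*873 = 4365 < 5044 = 2*2522, so 5/2522 is smaller: the intermediate fraction 101/26 is closer to x than 35/9.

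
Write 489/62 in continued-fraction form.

Run the Euclidean algorithm on 489 and 62; the successive quotients are the partial quotients a_0, a_1, ... (each step inverts the fractional part left over by the previous one):
  489 = 7*62 + 55, so a_0 = 7.
  62 = 1*55 + 7, so a_1 = 1.
  55 = 7*7 + 6, so a_2 = 7.
  7 = 1*6 + 1, so a_3 = 1.
  6 = 6*1 + 0, so a_4 = 6.
The remainder reaches 0 after 5 divisions, so the expansion has 5 partial quotients, read off in order.

[7; 1, 7, 1, 6]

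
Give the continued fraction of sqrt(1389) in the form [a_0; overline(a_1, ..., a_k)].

Write x_i = (sqrt(1389) + m_i)/d_i with (m_0, d_0) = (0, 1). a_0 = floor(sqrt(1389)) = 37, since 37^2 = 1369 <= 1389 < 1444 = 38^2.
Iterate m_{i+1} = d_i*a_i - m_i, d_{i+1} = (1389 - m_{i+1}^2)/d_i, a_{i+1} = floor((a_0 + m_{i+1})/d_{i+1}):
  m_1 = 1*37 - 0 = 37, d_1 = (1389 - 37^2)/1 = 20/1 = 20, a_1 = floor((37 + 37)/20) = 3.
  m_2 = 20*3 - 37 = 23, d_2 = (1389 - 23^2)/20 = 860/20 = 43, a_2 = floor((37 + 23)/43) = 1.
  m_3 = 43*1 - 23 = 20, d_3 = (1389 - 20^2)/43 = 989/43 = 23, a_3 = floor((37 + 20)/23) = 2.
  m_4 = 23*2 - 20 = 26, d_4 = (1389 - 26^2)/23 = 713/23 = 31, a_4 = floor((37 + 26)/31) = 2.
  m_5 = 31*2 - 26 = 36, d_5 = (1389 - 36^2)/31 = 93/31 = 3, a_5 = floor((37 + 36)/3) = 24.
  m_6 = 3*24 - 36 = 36, d_6 = (1389 - 36^2)/3 = 93/3 = 31, a_6 = floor((37 + 36)/31) = 2.
  m_7 = 31*2 - 36 = 26, d_7 = (1389 - 26^2)/31 = 713/31 = 23, a_7 = floor((37 + 26)/23) = 2.
  m_8 = 23*2 - 26 = 20, d_8 = (1389 - 20^2)/23 = 989/23 = 43, a_8 = floor((37 + 20)/43) = 1.
  m_9 = 43*1 - 20 = 23, d_9 = (1389 - 23^2)/43 = 860/43 = 20, a_9 = floor((37 + 23)/20) = 3.
  m_10 = 20*3 - 23 = 37, d_10 = (1389 - 37^2)/20 = 20/20 = 1, a_10 = floor((37 + 37)/1) = 74.
  m_11 = 1*74 - 37 = 37, d_11 = (1389 - 37^2)/1 = 20/1 = 20: (m_11, d_11) = (m_1, d_1) = (37, 20), so from here the quotients repeat a_1, ..., a_10; the period length is 10.
Hence the expansion of sqrt(1389) is a_0 = 37 followed by the repeating block 3, 1, 2, 2, 24, 2, 2, 1, 3, 74 (period 10).

[37; overline(3, 1, 2, 2, 24, 2, 2, 1, 3, 74)]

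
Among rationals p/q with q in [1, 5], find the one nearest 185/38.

Expand x = 185/38 as a continued fraction with the Euclidean algorithm:
  185 = 4*38 + 33, so a_0 = 4.
  38 = 1*33 + 5, so a_1 = 1.
  33 = 6*5 + 3, so a_2 = 6.
  5 = 1*3 + 2, so a_3 = 1.
  3 = 1*2 + 1, so a_4 = 1.
  2 = 2*1 + 0, so a_5 = 2.
so x = [4; 1, 6, 1, 1, 2].
Convergents (p_i = a_i*p_{i-1} + p_{i-2}, q_i = a_i*q_{i-1} + q_{i-2} with p_{-2}=0, p_{-1}=1, q_{-2}=1, q_{-1}=0), until the denominator exceeds 5:
  i=0: a_0=4, p_0 = 4*1 + 0 = 4, q_0 = 4*0 + 1 = 1.
  i=1: a_1=1, p_1 = 1*4 + 1 = 5, q_1 = 1*1 + 0 = 1.
  i=2: a_2=6, p_2 = 6*5 + 4 = 34, q_2 = 6*1 + 1 = 7.
q_2 = 7 > 5, so the last convergent with denominator <= 5 is p_1/q_1 = 5/1.
The closest fraction with denominator <= 5 is either p_1/q_1 or the intermediate fraction (k*p_1 + p_0)/(k*q_1 + q_0) with the largest k >= 1 whose denominator stays <= 5; these approach x as k grows, and every other convergent or intermediate fraction in range is farther away.
Largest k: floor((5 - q_0)/q_1) = floor((5 - 1)/1) = 4.
That gives (4*5 + 4)/(4*1 + 1) = 24/5.
Compare the errors: |x - 5/1| = |185*1 - 5*38|/(38*1) = 5/38, and |x - 24/5| = |185*5 - 24*38|/(38*5) = 13/190.
Cross-multiplying, 13*38 = 494 < 950 = 5*190, so 13/190 is smaller: the intermediate fraction 24/5 is closer to x than 5/1.

24/5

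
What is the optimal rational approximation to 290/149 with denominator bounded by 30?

Expand x = 290/149 as a continued fraction with the Euclidean algorithm:
  290 = 1*149 + 141, so a_0 = 1.
  149 = 1*141 + 8, so a_1 = 1.
  141 = 17*8 + 5, so a_2 = 17.
  8 = 1*5 + 3, so a_3 = 1.
  5 = 1*3 + 2, so a_4 = 1.
  3 = 1*2 + 1, so a_5 = 1.
  2 = 2*1 + 0, so a_6 = 2.
so x = [1; 1, 17, 1, 1, 1, 2].
Convergents (p_i = a_i*p_{i-1} + p_{i-2}, q_i = a_i*q_{i-1} + q_{i-2} with p_{-2}=0, p_{-1}=1, q_{-2}=1, q_{-1}=0), until the denominator exceeds 30:
  i=0: a_0=1, p_0 = 1*1 + 0 = 1, q_0 = 1*0 + 1 = 1.
  i=1: a_1=1, p_1 = 1*1 + 1 = 2, q_1 = 1*1 + 0 = 1.
  i=2: a_2=17, p_2 = 17*2 + 1 = 35, q_2 = 17*1 + 1 = 18.
  i=3: a_3=1, p_3 = 1*35 + 2 = 37, q_3 = 1*18 + 1 = 19.
  i=4: a_4=1, p_4 = 1*37 + 35 = 72, q_4 = 1*19 + 18 = 37.
q_4 = 37 > 30, so the last convergent with denominator <= 30 is p_3/q_3 = 37/19.
The closest fraction with denominator <= 30 is either p_3/q_3 or the intermediate fraction (k*p_3 + p_2)/(k*q_3 + q_2) with the largest k >= 1 whose denominator stays <= 30; these approach x as k grows, and every other convergent or intermediate fraction in range is farther away.
Largest k: floor((30 - q_2)/q_3) = floor((30 - 18)/19) = 0.
Since k = 0, no intermediate fraction beyond p_3/q_3 has denominator <= 30, so the convergent 37/19 is the closest (its error is |290*19 - 37*149|/(149*19) = 3/2831).

37/19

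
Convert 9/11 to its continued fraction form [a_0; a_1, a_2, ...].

Run the Euclidean algorithm on 9 and 11; the successive quotients are the partial quotients a_0, a_1, ... (each step inverts the fractional part left over by the previous one):
  9 = 0*11 + 9, so a_0 = 0.
  11 = 1*9 + 2, so a_1 = 1.
  9 = 4*2 + 1, so a_2 = 4.
  2 = 2*1 + 0, so a_3 = 2.
The remainder reaches 0 after 4 divisions, so the expansion has 4 partial quotients, read off in order.

[0; 1, 4, 2]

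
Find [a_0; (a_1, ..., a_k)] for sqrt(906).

[30; (10, 60)]

Write x_i = (sqrt(906) + m_i)/d_i with (m_0, d_0) = (0, 1). a_0 = floor(sqrt(906)) = 30, since 30^2 = 900 <= 906 < 961 = 31^2.
Iterate m_{i+1} = d_i*a_i - m_i, d_{i+1} = (906 - m_{i+1}^2)/d_i, a_{i+1} = floor((a_0 + m_{i+1})/d_{i+1}):
  m_1 = 1*30 - 0 = 30, d_1 = (906 - 30^2)/1 = 6/1 = 6, a_1 = floor((30 + 30)/6) = 10.
  m_2 = 6*10 - 30 = 30, d_2 = (906 - 30^2)/6 = 6/6 = 1, a_2 = floor((30 + 30)/1) = 60.
  m_3 = 1*60 - 30 = 30, d_3 = (906 - 30^2)/1 = 6/1 = 6: (m_3, d_3) = (m_1, d_1) = (30, 6), so from here the quotients repeat a_1, a_2; the period length is 2.
Hence the expansion of sqrt(906) is a_0 = 30 followed by the repeating block 10, 60 (period 2).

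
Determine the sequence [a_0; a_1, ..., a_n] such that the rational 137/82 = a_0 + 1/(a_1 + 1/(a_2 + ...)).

[1; 1, 2, 27]

Run the Euclidean algorithm on 137 and 82; the successive quotients are the partial quotients a_0, a_1, ... (each step inverts the fractional part left over by the previous one):
  137 = 1*82 + 55, so a_0 = 1.
  82 = 1*55 + 27, so a_1 = 1.
  55 = 2*27 + 1, so a_2 = 2.
  27 = 27*1 + 0, so a_3 = 27.
The remainder reaches 0 after 4 divisions, so the expansion has 4 partial quotients, read off in order.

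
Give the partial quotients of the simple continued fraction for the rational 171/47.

[3; 1, 1, 1, 3, 4]

Run the Euclidean algorithm on 171 and 47; the successive quotients are the partial quotients a_0, a_1, ... (each step inverts the fractional part left over by the previous one):
  171 = 3*47 + 30, so a_0 = 3.
  47 = 1*30 + 17, so a_1 = 1.
  30 = 1*17 + 13, so a_2 = 1.
  17 = 1*13 + 4, so a_3 = 1.
  13 = 3*4 + 1, so a_4 = 3.
  4 = 4*1 + 0, so a_5 = 4.
The remainder reaches 0 after 6 divisions, so the expansion has 6 partial quotients, read off in order.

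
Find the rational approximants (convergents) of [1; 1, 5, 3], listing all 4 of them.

1/1, 2/1, 11/6, 35/19

Using the convergent recurrence p_i = a_i*p_{i-1} + p_{i-2}, q_i = a_i*q_{i-1} + q_{i-2} with p_{-2}=0, p_{-1}=1, q_{-2}=1, q_{-1}=0:
  i=0: a_0=1, p_0 = 1*1 + 0 = 1, q_0 = 1*0 + 1 = 1.
  i=1: a_1=1, p_1 = 1*1 + 1 = 2, q_1 = 1*1 + 0 = 1.
  i=2: a_2=5, p_2 = 5*2 + 1 = 11, q_2 = 5*1 + 1 = 6.
  i=3: a_3=3, p_3 = 3*11 + 2 = 35, q_3 = 3*6 + 1 = 19.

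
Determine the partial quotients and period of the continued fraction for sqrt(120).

[10; (1, 20)]

Write x_i = (sqrt(120) + m_i)/d_i with (m_0, d_0) = (0, 1). a_0 = floor(sqrt(120)) = 10, since 10^2 = 100 <= 120 < 121 = 11^2.
Iterate m_{i+1} = d_i*a_i - m_i, d_{i+1} = (120 - m_{i+1}^2)/d_i, a_{i+1} = floor((a_0 + m_{i+1})/d_{i+1}):
  m_1 = 1*10 - 0 = 10, d_1 = (120 - 10^2)/1 = 20/1 = 20, a_1 = floor((10 + 10)/20) = 1.
  m_2 = 20*1 - 10 = 10, d_2 = (120 - 10^2)/20 = 20/20 = 1, a_2 = floor((10 + 10)/1) = 20.
  m_3 = 1*20 - 10 = 10, d_3 = (120 - 10^2)/1 = 20/1 = 20: (m_3, d_3) = (m_1, d_1) = (10, 20), so from here the quotients repeat a_1, a_2; the period length is 2.
Hence the expansion of sqrt(120) is a_0 = 10 followed by the repeating block 1, 20 (period 2).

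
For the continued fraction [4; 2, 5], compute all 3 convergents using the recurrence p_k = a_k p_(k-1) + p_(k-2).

4/1, 9/2, 49/11

Using the convergent recurrence p_i = a_i*p_{i-1} + p_{i-2}, q_i = a_i*q_{i-1} + q_{i-2} with p_{-2}=0, p_{-1}=1, q_{-2}=1, q_{-1}=0:
  i=0: a_0=4, p_0 = 4*1 + 0 = 4, q_0 = 4*0 + 1 = 1.
  i=1: a_1=2, p_1 = 2*4 + 1 = 9, q_1 = 2*1 + 0 = 2.
  i=2: a_2=5, p_2 = 5*9 + 4 = 49, q_2 = 5*2 + 1 = 11.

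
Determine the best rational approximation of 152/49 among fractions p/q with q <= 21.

31/10

Expand x = 152/49 as a continued fraction with the Euclidean algorithm:
  152 = 3*49 + 5, so a_0 = 3.
  49 = 9*5 + 4, so a_1 = 9.
  5 = 1*4 + 1, so a_2 = 1.
  4 = 4*1 + 0, so a_3 = 4.
so x = [3; 9, 1, 4].
Convergents (p_i = a_i*p_{i-1} + p_{i-2}, q_i = a_i*q_{i-1} + q_{i-2} with p_{-2}=0, p_{-1}=1, q_{-2}=1, q_{-1}=0), until the denominator exceeds 21:
  i=0: a_0=3, p_0 = 3*1 + 0 = 3, q_0 = 3*0 + 1 = 1.
  i=1: a_1=9, p_1 = 9*3 + 1 = 28, q_1 = 9*1 + 0 = 9.
  i=2: a_2=1, p_2 = 1*28 + 3 = 31, q_2 = 1*9 + 1 = 10.
  i=3: a_3=4, p_3 = 4*31 + 28 = 152, q_3 = 4*10 + 9 = 49.
q_3 = 49 > 21, so the last convergent with denominator <= 21 is p_2/q_2 = 31/10.
The closest fraction with denominator <= 21 is either p_2/q_2 or the intermediate fraction (k*p_2 + p_1)/(k*q_2 + q_1) with the largest k >= 1 whose denominator stays <= 21; these approach x as k grows, and every other convergent or intermediate fraction in range is farther away.
Largest k: floor((21 - q_1)/q_2) = floor((21 - 9)/10) = 1.
That gives (1*31 + 28)/(1*10 + 9) = 59/19.
Compare the errors: |x - 31/10| = |152*10 - 31*49|/(49*10) = 1/490, and |x - 59/19| = |152*19 - 59*49|/(49*19) = 3/931.
Cross-multiplying, 1*931 = 931 < 1470 = 3*490, so 1/490 is smaller: the convergent 31/10 is closer to x than 59/19.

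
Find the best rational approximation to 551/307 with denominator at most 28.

Expand x = 551/307 as a continued fraction with the Euclidean algorithm:
  551 = 1*307 + 244, so a_0 = 1.
  307 = 1*244 + 63, so a_1 = 1.
  244 = 3*63 + 55, so a_2 = 3.
  63 = 1*55 + 8, so a_3 = 1.
  55 = 6*8 + 7, so a_4 = 6.
  8 = 1*7 + 1, so a_5 = 1.
  7 = 7*1 + 0, so a_6 = 7.
so x = [1; 1, 3, 1, 6, 1, 7].
Convergents (p_i = a_i*p_{i-1} + p_{i-2}, q_i = a_i*q_{i-1} + q_{i-2} with p_{-2}=0, p_{-1}=1, q_{-2}=1, q_{-1}=0), until the denominator exceeds 28:
  i=0: a_0=1, p_0 = 1*1 + 0 = 1, q_0 = 1*0 + 1 = 1.
  i=1: a_1=1, p_1 = 1*1 + 1 = 2, q_1 = 1*1 + 0 = 1.
  i=2: a_2=3, p_2 = 3*2 + 1 = 7, q_2 = 3*1 + 1 = 4.
  i=3: a_3=1, p_3 = 1*7 + 2 = 9, q_3 = 1*4 + 1 = 5.
  i=4: a_4=6, p_4 = 6*9 + 7 = 61, q_4 = 6*5 + 4 = 34.
q_4 = 34 > 28, so the last convergent with denominator <= 28 is p_3/q_3 = 9/5.
The closest fraction with denominator <= 28 is either p_3/q_3 or the intermediate fraction (k*p_3 + p_2)/(k*q_3 + q_2) with the largest k >= 1 whose denominator stays <= 28; these approach x as k grows, and every other convergent or intermediate fraction in range is farther away.
Largest k: floor((28 - q_2)/q_3) = floor((28 - 4)/5) = 4.
That gives (4*9 + 7)/(4*5 + 4) = 43/24.
Compare the errors: |x - 9/5| = |551*5 - 9*307|/(307*5) = 8/1535, and |x - 43/24| = |551*24 - 43*307|/(307*24) = 23/7368.
Cross-multiplying, 23*1535 = 35305 < 58944 = 8*7368, so 23/7368 is smaller: the intermediate fraction 43/24 is closer to x than 9/5.

43/24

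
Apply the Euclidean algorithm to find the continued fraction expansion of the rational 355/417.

[0; 1, 5, 1, 2, 1, 1, 1, 5]

Run the Euclidean algorithm on 355 and 417; the successive quotients are the partial quotients a_0, a_1, ... (each step inverts the fractional part left over by the previous one):
  355 = 0*417 + 355, so a_0 = 0.
  417 = 1*355 + 62, so a_1 = 1.
  355 = 5*62 + 45, so a_2 = 5.
  62 = 1*45 + 17, so a_3 = 1.
  45 = 2*17 + 11, so a_4 = 2.
  17 = 1*11 + 6, so a_5 = 1.
  11 = 1*6 + 5, so a_6 = 1.
  6 = 1*5 + 1, so a_7 = 1.
  5 = 5*1 + 0, so a_8 = 5.
The remainder reaches 0 after 9 divisions, so the expansion has 9 partial quotients, read off in order.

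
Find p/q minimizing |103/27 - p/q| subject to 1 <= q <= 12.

42/11

Expand x = 103/27 as a continued fraction with the Euclidean algorithm:
  103 = 3*27 + 22, so a_0 = 3.
  27 = 1*22 + 5, so a_1 = 1.
  22 = 4*5 + 2, so a_2 = 4.
  5 = 2*2 + 1, so a_3 = 2.
  2 = 2*1 + 0, so a_4 = 2.
so x = [3; 1, 4, 2, 2].
Convergents (p_i = a_i*p_{i-1} + p_{i-2}, q_i = a_i*q_{i-1} + q_{i-2} with p_{-2}=0, p_{-1}=1, q_{-2}=1, q_{-1}=0), until the denominator exceeds 12:
  i=0: a_0=3, p_0 = 3*1 + 0 = 3, q_0 = 3*0 + 1 = 1.
  i=1: a_1=1, p_1 = 1*3 + 1 = 4, q_1 = 1*1 + 0 = 1.
  i=2: a_2=4, p_2 = 4*4 + 3 = 19, q_2 = 4*1 + 1 = 5.
  i=3: a_3=2, p_3 = 2*19 + 4 = 42, q_3 = 2*5 + 1 = 11.
  i=4: a_4=2, p_4 = 2*42 + 19 = 103, q_4 = 2*11 + 5 = 27.
q_4 = 27 > 12, so the last convergent with denominator <= 12 is p_3/q_3 = 42/11.
The closest fraction with denominator <= 12 is either p_3/q_3 or the intermediate fraction (k*p_3 + p_2)/(k*q_3 + q_2) with the largest k >= 1 whose denominator stays <= 12; these approach x as k grows, and every other convergent or intermediate fraction in range is farther away.
Largest k: floor((12 - q_2)/q_3) = floor((12 - 5)/11) = 0.
Since k = 0, no intermediate fraction beyond p_3/q_3 has denominator <= 12, so the convergent 42/11 is the closest (its error is |103*11 - 42*27|/(27*11) = 1/297).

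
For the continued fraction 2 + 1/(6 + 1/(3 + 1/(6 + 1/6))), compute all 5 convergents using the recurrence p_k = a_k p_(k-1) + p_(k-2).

2/1, 13/6, 41/19, 259/120, 1595/739

Using the convergent recurrence p_i = a_i*p_{i-1} + p_{i-2}, q_i = a_i*q_{i-1} + q_{i-2} with p_{-2}=0, p_{-1}=1, q_{-2}=1, q_{-1}=0:
  i=0: a_0=2, p_0 = 2*1 + 0 = 2, q_0 = 2*0 + 1 = 1.
  i=1: a_1=6, p_1 = 6*2 + 1 = 13, q_1 = 6*1 + 0 = 6.
  i=2: a_2=3, p_2 = 3*13 + 2 = 41, q_2 = 3*6 + 1 = 19.
  i=3: a_3=6, p_3 = 6*41 + 13 = 259, q_3 = 6*19 + 6 = 120.
  i=4: a_4=6, p_4 = 6*259 + 41 = 1595, q_4 = 6*120 + 19 = 739.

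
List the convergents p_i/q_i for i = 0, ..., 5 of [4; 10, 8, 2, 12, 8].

Using the convergent recurrence p_i = a_i*p_{i-1} + p_{i-2}, q_i = a_i*q_{i-1} + q_{i-2} with p_{-2}=0, p_{-1}=1, q_{-2}=1, q_{-1}=0:
  i=0: a_0=4, p_0 = 4*1 + 0 = 4, q_0 = 4*0 + 1 = 1.
  i=1: a_1=10, p_1 = 10*4 + 1 = 41, q_1 = 10*1 + 0 = 10.
  i=2: a_2=8, p_2 = 8*41 + 4 = 332, q_2 = 8*10 + 1 = 81.
  i=3: a_3=2, p_3 = 2*332 + 41 = 705, q_3 = 2*81 + 10 = 172.
  i=4: a_4=12, p_4 = 12*705 + 332 = 8792, q_4 = 12*172 + 81 = 2145.
  i=5: a_5=8, p_5 = 8*8792 + 705 = 71041, q_5 = 8*2145 + 172 = 17332.

4/1, 41/10, 332/81, 705/172, 8792/2145, 71041/17332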